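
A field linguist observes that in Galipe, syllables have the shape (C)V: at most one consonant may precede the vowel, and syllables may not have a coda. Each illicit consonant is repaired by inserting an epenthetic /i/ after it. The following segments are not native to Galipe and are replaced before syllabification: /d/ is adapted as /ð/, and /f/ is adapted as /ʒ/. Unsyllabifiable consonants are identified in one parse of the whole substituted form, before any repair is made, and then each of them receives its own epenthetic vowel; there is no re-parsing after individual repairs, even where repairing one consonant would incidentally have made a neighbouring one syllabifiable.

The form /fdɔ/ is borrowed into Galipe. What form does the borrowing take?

ʒiðɔ

Substitution: /f/ → /ʒ/, /d/ → /ð/, giving /ʒðɔ/.
The consonants /ʒ/ cannot be parsed into a legal (C)V syllable (no codas are permitted; onsets are limited to one consonant).
Epenthesis after each stranded consonant: /ʒ/ → /ʒi/.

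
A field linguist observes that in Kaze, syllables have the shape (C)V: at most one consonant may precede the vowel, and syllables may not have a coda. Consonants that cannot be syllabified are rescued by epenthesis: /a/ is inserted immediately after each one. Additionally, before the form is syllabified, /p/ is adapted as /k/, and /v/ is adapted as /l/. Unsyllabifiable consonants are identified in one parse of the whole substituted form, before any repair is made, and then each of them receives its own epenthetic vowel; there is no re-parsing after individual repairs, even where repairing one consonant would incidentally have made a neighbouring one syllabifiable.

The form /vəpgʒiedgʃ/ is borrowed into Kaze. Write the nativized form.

Substitution: /v/ → /l/, /p/ → /k/, giving /ləkgʒiedgʃ/.
Under (C)V, the unsyllabifiable consonants are /k/, /g/, /d/, /g/, /ʃ/ (no codas are permitted; onsets are limited to one consonant).
Epenthesis after each stranded consonant: /k/ → /ka/, /g/ → /ga/, /d/ → /da/, /g/ → /ga/, /ʃ/ → /ʃa/.

ləkagaʒiedagaʃa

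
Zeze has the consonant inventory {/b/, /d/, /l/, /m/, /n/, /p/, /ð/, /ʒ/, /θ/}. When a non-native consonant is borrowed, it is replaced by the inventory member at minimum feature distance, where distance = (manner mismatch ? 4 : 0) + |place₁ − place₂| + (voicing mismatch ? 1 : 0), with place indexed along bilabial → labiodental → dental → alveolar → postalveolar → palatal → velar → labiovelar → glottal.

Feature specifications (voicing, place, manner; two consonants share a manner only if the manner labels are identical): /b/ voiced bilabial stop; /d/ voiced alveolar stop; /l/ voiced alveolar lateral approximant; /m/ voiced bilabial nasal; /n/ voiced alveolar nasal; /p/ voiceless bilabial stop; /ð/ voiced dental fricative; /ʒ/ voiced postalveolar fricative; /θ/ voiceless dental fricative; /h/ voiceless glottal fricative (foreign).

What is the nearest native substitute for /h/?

ʒ

/ʒ/ is closest: same manner (fricative), place distance 4 (glottal→postalveolar), voicing differs (+1); total 5. Next closest is /θ/ at distance 6.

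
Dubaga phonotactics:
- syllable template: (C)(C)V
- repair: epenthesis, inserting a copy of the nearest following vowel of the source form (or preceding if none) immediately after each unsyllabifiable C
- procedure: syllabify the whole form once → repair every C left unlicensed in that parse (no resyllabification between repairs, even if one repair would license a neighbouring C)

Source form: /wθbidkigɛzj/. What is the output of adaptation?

Syllabifying with onset maximization leaves /w/, /z/, /j/ stranded (no codas are permitted; onsets may contain at most 2 consonants).
Inserting the epenthetic vowel yields /w/ → /wi/, /z/ → /zɛ/, /j/ → /jɛ/.

wiθbidkigɛzɛjɛ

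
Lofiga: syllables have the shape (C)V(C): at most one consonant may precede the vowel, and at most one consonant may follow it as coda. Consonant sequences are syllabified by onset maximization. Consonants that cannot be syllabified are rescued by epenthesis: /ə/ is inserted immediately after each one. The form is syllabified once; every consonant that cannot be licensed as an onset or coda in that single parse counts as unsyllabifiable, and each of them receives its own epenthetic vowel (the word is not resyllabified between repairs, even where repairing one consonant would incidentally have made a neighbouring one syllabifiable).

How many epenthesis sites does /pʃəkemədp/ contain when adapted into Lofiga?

2

The unsyllabifiable consonants are /p/, /p/; each receives one epenthetic vowel.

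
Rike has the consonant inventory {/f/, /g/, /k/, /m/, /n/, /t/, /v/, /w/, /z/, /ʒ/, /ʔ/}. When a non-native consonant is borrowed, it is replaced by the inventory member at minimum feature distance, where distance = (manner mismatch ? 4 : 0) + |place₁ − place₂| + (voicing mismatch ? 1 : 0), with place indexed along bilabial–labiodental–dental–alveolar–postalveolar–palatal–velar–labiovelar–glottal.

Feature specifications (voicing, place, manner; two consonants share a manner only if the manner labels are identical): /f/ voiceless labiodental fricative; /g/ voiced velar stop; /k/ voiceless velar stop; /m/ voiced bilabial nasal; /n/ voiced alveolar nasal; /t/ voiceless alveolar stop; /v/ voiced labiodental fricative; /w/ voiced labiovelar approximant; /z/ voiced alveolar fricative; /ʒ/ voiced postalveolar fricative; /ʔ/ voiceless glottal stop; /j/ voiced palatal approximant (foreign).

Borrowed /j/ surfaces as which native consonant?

/w/ is closest: same manner (approximant), place distance 2 (palatal→labiovelar), same voicing; total 2. Next closest is /g/ at distance 5.

w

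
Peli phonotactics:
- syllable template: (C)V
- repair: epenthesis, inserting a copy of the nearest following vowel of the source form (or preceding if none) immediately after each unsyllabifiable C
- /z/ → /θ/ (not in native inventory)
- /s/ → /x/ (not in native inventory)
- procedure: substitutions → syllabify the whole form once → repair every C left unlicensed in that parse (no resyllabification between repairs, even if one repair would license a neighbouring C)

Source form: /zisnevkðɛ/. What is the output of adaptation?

θixenevɛkɛðɛ

Substitution: /z/ → /θ/, /s/ → /x/, giving /θixnevkðɛ/.
Syllabifying with onset maximization leaves /x/, /v/, /k/ stranded (no codas are permitted; onsets are limited to one consonant).
Inserting the epenthetic vowel yields /x/ → /xe/, /v/ → /vɛ/, /k/ → /kɛ/.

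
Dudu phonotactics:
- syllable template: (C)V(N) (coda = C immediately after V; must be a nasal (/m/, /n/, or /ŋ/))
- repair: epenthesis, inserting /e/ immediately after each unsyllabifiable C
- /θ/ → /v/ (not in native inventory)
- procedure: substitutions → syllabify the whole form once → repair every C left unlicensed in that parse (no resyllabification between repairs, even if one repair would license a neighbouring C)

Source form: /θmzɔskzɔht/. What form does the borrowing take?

Substitution: /θ/ → /v/, giving /vmzɔskzɔht/.
Under (C)V(N), the unsyllabifiable consonants are /v/, /m/, /s/, /k/, /h/, /t/ (only a nasal (/m/, /n/, or /ŋ/) is licensed in coda position; onsets are limited to one consonant).
Each unlicensed consonant becomes the onset of a new syllable: /v/ → /ve/, /m/ → /me/, /s/ → /se/, /k/ → /ke/, /h/ → /he/, /t/ → /te/.

vemezɔsekezɔhete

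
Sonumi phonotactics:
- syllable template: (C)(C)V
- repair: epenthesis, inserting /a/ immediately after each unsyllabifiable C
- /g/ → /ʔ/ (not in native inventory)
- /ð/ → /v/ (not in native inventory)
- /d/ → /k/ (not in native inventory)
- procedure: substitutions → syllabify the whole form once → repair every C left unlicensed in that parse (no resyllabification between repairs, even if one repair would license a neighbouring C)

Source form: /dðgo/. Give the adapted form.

Substitution: /d/ → /k/, /ð/ → /v/, /g/ → /ʔ/, giving /kvʔo/.
Syllabifying with onset maximization leaves /k/ stranded (no codas are permitted; onsets may contain at most 2 consonants).
Each unlicensed consonant becomes the onset of a new syllable: /k/ → /ka/.

kavʔo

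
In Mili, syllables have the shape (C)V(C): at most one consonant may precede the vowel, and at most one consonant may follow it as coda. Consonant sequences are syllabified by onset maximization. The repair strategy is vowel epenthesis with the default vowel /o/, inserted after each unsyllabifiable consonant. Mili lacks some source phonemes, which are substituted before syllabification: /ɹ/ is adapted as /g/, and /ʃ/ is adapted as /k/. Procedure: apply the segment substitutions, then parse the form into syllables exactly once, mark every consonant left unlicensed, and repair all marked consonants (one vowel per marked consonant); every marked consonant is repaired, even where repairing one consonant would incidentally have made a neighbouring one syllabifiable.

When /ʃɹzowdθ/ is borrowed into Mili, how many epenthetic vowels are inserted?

4

After substitution the input is /kgzowdθ/.
The unsyllabifiable consonants are /k/, /g/, /d/, /θ/; each receives one epenthetic vowel.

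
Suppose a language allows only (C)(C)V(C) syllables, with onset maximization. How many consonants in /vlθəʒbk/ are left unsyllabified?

3

Syllabifying with onset maximization leaves /v/, /b/, /k/ stranded (at most one coda consonant is licensed; onsets may contain at most 2 consonants).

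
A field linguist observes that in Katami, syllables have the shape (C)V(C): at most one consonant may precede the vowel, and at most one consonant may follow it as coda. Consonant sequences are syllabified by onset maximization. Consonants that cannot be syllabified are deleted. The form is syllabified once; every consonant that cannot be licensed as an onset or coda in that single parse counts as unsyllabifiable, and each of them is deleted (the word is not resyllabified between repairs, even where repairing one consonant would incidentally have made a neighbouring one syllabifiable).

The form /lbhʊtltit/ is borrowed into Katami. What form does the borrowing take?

hʊttit

Under (C)V(C), the unsyllabifiable consonants are /l/, /b/, /l/ (at most one coda consonant is licensed; onsets are limited to one consonant).
Deleting the stranded consonants removes /l/, /b/, /l/.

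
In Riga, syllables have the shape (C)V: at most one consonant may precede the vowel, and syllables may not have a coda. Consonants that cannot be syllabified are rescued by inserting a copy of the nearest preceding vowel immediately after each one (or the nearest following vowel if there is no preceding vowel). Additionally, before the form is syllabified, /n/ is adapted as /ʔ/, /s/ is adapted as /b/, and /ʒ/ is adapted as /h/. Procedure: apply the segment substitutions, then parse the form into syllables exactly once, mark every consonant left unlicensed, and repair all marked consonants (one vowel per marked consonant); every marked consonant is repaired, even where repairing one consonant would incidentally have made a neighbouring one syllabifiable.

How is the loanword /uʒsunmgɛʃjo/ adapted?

Substitution: /ʒ/ → /h/, /s/ → /b/, /n/ → /ʔ/, giving /uhbuʔmgɛʃjo/.
Syllabifying with onset maximization leaves /h/, /ʔ/, /m/, /ʃ/ stranded (no codas are permitted; onsets are limited to one consonant).
Epenthesis after each stranded consonant: /h/ → /hu/, /ʔ/ → /ʔu/, /m/ → /mu/, /ʃ/ → /ʃɛ/.

uhubuʔumugɛʃɛjo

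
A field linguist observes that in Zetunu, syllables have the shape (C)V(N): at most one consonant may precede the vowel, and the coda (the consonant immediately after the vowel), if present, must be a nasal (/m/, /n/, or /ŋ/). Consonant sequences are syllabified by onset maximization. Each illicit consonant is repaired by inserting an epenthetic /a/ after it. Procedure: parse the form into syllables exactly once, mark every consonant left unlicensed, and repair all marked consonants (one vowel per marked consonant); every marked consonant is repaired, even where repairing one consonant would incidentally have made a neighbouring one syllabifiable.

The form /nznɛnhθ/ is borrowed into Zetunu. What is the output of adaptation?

Syllabifying with onset maximization leaves /n/, /z/, /h/, /θ/ stranded (only a nasal (/m/, /n/, or /ŋ/) is licensed in coda position; onsets are limited to one consonant).
Each unlicensed consonant becomes the onset of a new syllable: /n/ → /na/, /z/ → /za/, /h/ → /ha/, /θ/ → /θa/.

nazanɛnhaθa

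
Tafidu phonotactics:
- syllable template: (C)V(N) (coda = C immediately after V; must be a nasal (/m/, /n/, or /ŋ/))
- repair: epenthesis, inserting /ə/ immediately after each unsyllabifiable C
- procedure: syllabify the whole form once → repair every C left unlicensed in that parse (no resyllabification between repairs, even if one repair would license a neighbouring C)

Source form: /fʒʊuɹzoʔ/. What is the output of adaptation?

Syllabifying with onset maximization leaves /f/, /ɹ/, /ʔ/ stranded (only a nasal (/m/, /n/, or /ŋ/) is licensed in coda position; onsets are limited to one consonant).
Each unlicensed consonant becomes the onset of a new syllable: /f/ → /fə/, /ɹ/ → /ɹə/, /ʔ/ → /ʔə/.

fəʒʊuɹəzoʔə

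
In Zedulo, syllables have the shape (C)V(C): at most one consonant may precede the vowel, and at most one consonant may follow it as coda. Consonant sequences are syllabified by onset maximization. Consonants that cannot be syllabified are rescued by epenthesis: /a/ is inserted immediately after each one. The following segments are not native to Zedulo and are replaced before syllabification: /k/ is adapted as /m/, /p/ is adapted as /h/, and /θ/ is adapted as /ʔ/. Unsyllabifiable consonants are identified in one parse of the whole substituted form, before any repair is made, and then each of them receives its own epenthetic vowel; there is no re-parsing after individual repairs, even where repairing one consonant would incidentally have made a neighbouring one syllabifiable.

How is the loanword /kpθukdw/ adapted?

mahaʔumdawa

Substitution: /k/ → /m/, /p/ → /h/, /θ/ → /ʔ/, giving /mhʔumdw/.
The consonants /m/, /h/, /d/, /w/ cannot be parsed into a legal (C)V(C) syllable (at most one coda consonant is licensed; onsets are limited to one consonant).
Each unlicensed consonant becomes the onset of a new syllable: /m/ → /ma/, /h/ → /ha/, /d/ → /da/, /w/ → /wa/.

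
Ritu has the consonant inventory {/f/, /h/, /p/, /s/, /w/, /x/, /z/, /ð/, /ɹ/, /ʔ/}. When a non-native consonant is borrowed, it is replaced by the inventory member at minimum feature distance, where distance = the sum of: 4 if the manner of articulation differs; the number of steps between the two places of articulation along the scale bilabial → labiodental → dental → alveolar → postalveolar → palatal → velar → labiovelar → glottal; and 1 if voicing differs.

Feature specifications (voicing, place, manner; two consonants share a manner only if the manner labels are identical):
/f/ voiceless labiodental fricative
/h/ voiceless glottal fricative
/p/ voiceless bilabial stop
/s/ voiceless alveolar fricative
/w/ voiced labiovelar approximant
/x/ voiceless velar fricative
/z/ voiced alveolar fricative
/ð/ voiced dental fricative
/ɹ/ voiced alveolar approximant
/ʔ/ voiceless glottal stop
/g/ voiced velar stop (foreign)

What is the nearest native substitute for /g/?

/ʔ/ is closest: same manner (stop), place distance 2 (velar→glottal), voicing differs (+1); total 3. Next closest is /w/ at distance 5.

ʔ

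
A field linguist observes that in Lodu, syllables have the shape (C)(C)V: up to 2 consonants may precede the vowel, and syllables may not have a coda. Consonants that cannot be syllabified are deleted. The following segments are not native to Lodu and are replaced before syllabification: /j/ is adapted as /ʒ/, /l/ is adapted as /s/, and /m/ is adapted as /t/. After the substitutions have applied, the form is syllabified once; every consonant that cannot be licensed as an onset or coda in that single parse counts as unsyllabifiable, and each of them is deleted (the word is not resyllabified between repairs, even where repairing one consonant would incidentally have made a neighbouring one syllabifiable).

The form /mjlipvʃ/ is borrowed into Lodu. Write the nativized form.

Substitution: /m/ → /t/, /j/ → /ʒ/, /l/ → /s/, giving /tʒsipvʃ/.
Syllabifying with onset maximization leaves /t/, /p/, /v/, /ʃ/ stranded (no codas are permitted; onsets may contain at most 2 consonants).
Deletion applies to /t/, /p/, /v/, /ʃ/.

ʒsi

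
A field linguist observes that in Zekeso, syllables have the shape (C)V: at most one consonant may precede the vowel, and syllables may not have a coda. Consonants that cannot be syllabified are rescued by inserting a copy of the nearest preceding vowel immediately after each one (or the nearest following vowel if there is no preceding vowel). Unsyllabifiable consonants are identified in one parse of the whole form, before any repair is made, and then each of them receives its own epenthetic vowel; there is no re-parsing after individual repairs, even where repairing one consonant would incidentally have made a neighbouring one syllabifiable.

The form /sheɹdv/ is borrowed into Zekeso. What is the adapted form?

seheɹedeve

Under (C)V, the unsyllabifiable consonants are /s/, /ɹ/, /d/, /v/ (no codas are permitted; onsets are limited to one consonant).
Each unlicensed consonant becomes the onset of a new syllable: /s/ → /se/, /ɹ/ → /ɹe/, /d/ → /de/, /v/ → /ve/.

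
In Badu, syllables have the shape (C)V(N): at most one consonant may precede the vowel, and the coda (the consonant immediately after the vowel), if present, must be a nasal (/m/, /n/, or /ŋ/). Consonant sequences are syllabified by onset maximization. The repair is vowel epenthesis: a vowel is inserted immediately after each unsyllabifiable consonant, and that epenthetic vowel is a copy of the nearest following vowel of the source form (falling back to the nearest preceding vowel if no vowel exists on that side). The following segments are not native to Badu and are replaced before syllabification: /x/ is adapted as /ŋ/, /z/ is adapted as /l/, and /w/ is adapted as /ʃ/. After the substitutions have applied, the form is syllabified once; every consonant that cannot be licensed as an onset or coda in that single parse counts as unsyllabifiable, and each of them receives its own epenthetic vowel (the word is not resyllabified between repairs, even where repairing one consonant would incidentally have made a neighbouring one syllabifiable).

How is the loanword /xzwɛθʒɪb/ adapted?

ŋɛlɛʃɛθɪʒɪbɪ

Substitution: /x/ → /ŋ/, /z/ → /l/, /w/ → /ʃ/, giving /ŋlʃɛθʒɪb/.
Syllabifying with onset maximization leaves /ŋ/, /l/, /θ/, /b/ stranded (only a nasal (/m/, /n/, or /ŋ/) is licensed in coda position; onsets are limited to one consonant).
Inserting the epenthetic vowel yields /ŋ/ → /ŋɛ/, /l/ → /lɛ/, /θ/ → /θɪ/, /b/ → /bɪ/.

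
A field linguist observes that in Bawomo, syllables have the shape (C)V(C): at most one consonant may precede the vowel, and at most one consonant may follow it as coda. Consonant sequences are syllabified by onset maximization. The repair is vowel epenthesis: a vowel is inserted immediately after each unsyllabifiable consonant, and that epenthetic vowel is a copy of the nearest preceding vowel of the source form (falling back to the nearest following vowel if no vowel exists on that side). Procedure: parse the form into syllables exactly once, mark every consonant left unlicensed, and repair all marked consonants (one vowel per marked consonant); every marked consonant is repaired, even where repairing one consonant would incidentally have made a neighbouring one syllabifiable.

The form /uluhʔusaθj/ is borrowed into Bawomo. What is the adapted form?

uluhʔusaθja

Under (C)V(C), the unsyllabifiable consonants are /j/ (at most one coda consonant is licensed; onsets are limited to one consonant).
Each unlicensed consonant becomes the onset of a new syllable: /j/ → /ja/.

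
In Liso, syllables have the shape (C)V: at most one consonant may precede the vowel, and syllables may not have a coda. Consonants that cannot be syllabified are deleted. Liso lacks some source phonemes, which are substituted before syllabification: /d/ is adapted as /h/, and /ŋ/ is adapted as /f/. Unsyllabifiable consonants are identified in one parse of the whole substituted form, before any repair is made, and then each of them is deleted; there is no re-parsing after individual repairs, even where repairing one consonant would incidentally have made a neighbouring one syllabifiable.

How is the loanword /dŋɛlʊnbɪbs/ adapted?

fɛlʊbɪ

Substitution: /d/ → /h/, /ŋ/ → /f/, giving /hfɛlʊnbɪbs/.
The consonants /h/, /n/, /b/, /s/ cannot be parsed into a legal (C)V syllable (no codas are permitted; onsets are limited to one consonant).
Each unlicensed consonant is deleted: /h/, /n/, /b/, /s/.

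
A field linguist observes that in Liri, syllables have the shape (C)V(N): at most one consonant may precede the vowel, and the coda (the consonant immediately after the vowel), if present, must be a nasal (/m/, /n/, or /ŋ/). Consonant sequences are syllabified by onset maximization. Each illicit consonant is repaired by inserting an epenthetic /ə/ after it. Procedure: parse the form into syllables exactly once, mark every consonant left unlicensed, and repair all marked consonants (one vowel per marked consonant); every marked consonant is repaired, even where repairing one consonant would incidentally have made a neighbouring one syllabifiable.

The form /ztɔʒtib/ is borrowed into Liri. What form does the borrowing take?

zətɔʒətibə

The consonants /z/, /ʒ/, /b/ cannot be parsed into a legal (C)V(N) syllable (only a nasal (/m/, /n/, or /ŋ/) is licensed in coda position; onsets are limited to one consonant).
Inserting the epenthetic vowel yields /z/ → /zə/, /ʒ/ → /ʒə/, /b/ → /bə/.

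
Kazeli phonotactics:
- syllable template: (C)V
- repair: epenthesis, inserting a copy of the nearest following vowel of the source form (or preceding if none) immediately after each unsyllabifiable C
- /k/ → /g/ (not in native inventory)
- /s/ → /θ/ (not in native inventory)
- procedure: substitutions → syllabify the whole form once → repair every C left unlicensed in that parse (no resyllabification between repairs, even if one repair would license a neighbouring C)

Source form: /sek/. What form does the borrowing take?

Substitution: /s/ → /θ/, /k/ → /g/, giving /θeg/.
Under (C)V, the unsyllabifiable consonants are /g/ (no codas are permitted; onsets are limited to one consonant).
Inserting the epenthetic vowel yields /g/ → /ge/.

θege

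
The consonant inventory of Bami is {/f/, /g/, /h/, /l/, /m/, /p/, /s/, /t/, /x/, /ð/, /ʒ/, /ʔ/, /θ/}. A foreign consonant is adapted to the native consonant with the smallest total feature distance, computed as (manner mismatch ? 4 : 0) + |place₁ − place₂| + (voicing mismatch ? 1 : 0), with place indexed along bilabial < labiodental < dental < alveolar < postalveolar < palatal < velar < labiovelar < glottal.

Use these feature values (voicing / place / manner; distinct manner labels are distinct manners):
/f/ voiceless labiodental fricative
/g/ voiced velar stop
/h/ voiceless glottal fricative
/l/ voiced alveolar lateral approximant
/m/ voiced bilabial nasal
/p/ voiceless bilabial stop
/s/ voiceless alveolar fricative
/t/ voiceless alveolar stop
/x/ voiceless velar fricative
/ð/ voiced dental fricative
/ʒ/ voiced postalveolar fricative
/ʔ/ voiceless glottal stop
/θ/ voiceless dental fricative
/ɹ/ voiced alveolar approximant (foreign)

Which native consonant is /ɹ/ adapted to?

/l/ is closest: manner differs (approximant→lateral approximant, +4), place distance 0 (alveolar→alveolar), same voicing; total 4. Next closest is /s/ at distance 5.

l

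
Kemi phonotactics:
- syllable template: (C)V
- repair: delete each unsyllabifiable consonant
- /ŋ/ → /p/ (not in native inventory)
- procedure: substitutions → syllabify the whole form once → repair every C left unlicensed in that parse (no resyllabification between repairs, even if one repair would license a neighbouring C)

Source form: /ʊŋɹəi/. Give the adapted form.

ʊɹəi

Substitution: /ŋ/ → /p/, giving /ʊpɹəi/.
Under (C)V, the unsyllabifiable consonants are /p/ (no codas are permitted; onsets are limited to one consonant).
Deleting the stranded consonants removes /p/.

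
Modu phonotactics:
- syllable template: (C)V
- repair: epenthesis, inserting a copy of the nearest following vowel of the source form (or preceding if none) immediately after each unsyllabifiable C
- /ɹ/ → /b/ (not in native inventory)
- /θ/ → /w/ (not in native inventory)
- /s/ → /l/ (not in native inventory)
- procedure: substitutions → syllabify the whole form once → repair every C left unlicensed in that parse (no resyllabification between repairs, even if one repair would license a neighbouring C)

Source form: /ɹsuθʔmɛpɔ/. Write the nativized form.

buluwɛʔɛmɛpɔ

Substitution: /ɹ/ → /b/, /s/ → /l/, /θ/ → /w/, giving /bluwʔmɛpɔ/.
Under (C)V, the unsyllabifiable consonants are /b/, /w/, /ʔ/ (no codas are permitted; onsets are limited to one consonant).
Epenthesis after each stranded consonant: /b/ → /bu/, /w/ → /wɛ/, /ʔ/ → /ʔɛ/.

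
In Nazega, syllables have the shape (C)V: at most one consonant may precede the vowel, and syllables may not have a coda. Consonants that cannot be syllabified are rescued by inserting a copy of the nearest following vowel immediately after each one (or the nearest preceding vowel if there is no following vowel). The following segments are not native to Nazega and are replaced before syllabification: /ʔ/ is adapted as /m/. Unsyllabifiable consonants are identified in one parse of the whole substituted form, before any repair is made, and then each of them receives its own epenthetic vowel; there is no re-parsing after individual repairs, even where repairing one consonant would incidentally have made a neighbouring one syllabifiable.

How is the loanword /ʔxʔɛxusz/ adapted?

mɛxɛmɛxusuzu

Substitution: /ʔ/ → /m/, giving /mxmɛxusz/.
The consonants /m/, /x/, /s/, /z/ cannot be parsed into a legal (C)V syllable (no codas are permitted; onsets are limited to one consonant).
Epenthesis after each stranded consonant: /m/ → /mɛ/, /x/ → /xɛ/, /s/ → /su/, /z/ → /zu/.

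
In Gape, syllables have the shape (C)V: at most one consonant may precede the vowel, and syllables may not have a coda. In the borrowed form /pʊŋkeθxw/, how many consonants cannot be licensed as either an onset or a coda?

4

The consonants /ŋ/, /θ/, /x/, /w/ cannot be parsed into a legal (C)V syllable (no codas are permitted; onsets are limited to one consonant).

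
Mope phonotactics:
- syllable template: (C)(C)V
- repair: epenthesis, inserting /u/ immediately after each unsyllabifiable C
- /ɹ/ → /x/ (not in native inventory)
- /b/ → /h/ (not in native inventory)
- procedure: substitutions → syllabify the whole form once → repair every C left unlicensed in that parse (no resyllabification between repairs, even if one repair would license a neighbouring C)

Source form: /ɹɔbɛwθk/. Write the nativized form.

xɔhɛwuθuku

Substitution: /ɹ/ → /x/, /b/ → /h/, giving /xɔhɛwθk/.
The consonants /w/, /θ/, /k/ cannot be parsed into a legal (C)(C)V syllable (no codas are permitted; onsets may contain at most 2 consonants).
Each unlicensed consonant becomes the onset of a new syllable: /w/ → /wu/, /θ/ → /θu/, /k/ → /ku/.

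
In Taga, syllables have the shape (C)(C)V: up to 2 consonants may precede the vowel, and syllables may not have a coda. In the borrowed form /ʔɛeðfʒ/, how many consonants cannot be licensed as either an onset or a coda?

The consonants /ð/, /f/, /ʒ/ cannot be parsed into a legal (C)(C)V syllable (no codas are permitted; onsets may contain at most 2 consonants).

3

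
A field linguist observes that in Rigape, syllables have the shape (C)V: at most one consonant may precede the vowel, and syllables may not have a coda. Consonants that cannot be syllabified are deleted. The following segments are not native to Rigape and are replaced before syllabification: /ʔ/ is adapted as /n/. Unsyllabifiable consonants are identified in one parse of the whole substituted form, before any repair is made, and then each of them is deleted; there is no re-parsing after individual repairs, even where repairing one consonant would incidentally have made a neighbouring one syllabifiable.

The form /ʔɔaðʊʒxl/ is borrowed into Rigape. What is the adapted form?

Substitution: /ʔ/ → /n/, giving /nɔaðʊʒxl/.
The consonants /ʒ/, /x/, /l/ cannot be parsed into a legal (C)V syllable (no codas are permitted; onsets are limited to one consonant).
Deletion applies to /ʒ/, /x/, /l/.

nɔaðʊ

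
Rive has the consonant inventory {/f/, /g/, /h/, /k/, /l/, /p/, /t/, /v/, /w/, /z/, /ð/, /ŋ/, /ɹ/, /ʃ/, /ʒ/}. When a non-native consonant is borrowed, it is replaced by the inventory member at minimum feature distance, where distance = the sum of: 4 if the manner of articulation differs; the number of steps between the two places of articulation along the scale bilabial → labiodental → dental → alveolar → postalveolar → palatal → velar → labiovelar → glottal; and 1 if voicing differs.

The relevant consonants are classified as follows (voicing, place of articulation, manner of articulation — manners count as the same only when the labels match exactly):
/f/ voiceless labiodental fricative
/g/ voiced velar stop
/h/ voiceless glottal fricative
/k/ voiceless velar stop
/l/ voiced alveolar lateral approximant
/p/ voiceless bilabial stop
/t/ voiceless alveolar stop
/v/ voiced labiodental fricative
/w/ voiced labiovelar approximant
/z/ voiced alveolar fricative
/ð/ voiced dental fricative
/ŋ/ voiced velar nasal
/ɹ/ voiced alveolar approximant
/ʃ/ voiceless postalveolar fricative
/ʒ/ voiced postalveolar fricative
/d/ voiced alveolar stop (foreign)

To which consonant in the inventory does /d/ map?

/t/ is closest: same manner (stop), place distance 0 (alveolar→alveolar), voicing differs (+1); total 1. Next closest is /g/ at distance 3.

t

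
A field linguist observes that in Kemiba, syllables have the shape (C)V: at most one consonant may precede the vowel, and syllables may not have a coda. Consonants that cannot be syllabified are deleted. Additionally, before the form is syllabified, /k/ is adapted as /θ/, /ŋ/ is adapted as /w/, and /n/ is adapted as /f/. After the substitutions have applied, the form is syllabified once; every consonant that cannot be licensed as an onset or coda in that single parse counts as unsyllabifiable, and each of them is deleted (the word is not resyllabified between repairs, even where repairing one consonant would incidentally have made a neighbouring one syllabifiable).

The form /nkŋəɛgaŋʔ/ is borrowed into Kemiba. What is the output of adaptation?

wəɛga

Substitution: /n/ → /f/, /k/ → /θ/, /ŋ/ → /w/, giving /fθwəɛgawʔ/.
The consonants /f/, /θ/, /w/, /ʔ/ cannot be parsed into a legal (C)V syllable (no codas are permitted; onsets are limited to one consonant).
Deleting the stranded consonants removes /f/, /θ/, /w/, /ʔ/.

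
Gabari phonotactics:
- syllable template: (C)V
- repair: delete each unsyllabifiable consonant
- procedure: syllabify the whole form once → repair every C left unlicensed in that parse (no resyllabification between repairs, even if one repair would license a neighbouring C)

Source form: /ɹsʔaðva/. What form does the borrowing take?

ʔava

Under (C)V, the unsyllabifiable consonants are /ɹ/, /s/, /ð/ (no codas are permitted; onsets are limited to one consonant).
Deleting the stranded consonants removes /ɹ/, /s/, /ð/.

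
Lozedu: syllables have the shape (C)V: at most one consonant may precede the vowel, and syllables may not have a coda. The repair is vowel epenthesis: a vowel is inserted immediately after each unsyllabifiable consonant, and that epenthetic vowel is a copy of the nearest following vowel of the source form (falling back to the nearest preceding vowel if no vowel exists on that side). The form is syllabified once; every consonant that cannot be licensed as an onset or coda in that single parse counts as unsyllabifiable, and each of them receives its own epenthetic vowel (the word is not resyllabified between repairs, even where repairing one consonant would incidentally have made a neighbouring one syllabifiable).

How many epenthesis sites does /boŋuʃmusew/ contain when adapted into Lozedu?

2

The unsyllabifiable consonants are /ʃ/, /w/; each receives one epenthetic vowel.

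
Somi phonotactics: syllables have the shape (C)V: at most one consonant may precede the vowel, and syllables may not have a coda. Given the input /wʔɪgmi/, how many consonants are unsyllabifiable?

2

Under (C)V, the unsyllabifiable consonants are /w/, /g/ (no codas are permitted; onsets are limited to one consonant).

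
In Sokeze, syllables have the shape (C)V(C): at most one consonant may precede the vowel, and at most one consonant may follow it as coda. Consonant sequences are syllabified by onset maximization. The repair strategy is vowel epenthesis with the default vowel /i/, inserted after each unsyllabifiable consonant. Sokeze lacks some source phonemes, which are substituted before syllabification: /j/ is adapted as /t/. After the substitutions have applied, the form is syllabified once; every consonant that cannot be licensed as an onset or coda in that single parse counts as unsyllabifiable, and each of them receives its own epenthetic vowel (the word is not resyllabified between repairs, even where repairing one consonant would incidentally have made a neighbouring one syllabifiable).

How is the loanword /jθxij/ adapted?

Substitution: /j/ → /t/, giving /tθxit/.
Syllabifying with onset maximization leaves /t/, /θ/ stranded (at most one coda consonant is licensed; onsets are limited to one consonant).
Each unlicensed consonant becomes the onset of a new syllable: /t/ → /ti/, /θ/ → /θi/.

tiθixit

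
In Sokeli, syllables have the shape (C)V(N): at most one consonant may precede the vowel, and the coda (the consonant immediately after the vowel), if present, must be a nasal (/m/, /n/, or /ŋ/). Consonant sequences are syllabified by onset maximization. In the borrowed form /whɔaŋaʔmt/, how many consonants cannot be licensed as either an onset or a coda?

4

Under (C)V(N), the unsyllabifiable consonants are /w/, /ʔ/, /m/, /t/ (only a nasal (/m/, /n/, or /ŋ/) is licensed in coda position; onsets are limited to one consonant).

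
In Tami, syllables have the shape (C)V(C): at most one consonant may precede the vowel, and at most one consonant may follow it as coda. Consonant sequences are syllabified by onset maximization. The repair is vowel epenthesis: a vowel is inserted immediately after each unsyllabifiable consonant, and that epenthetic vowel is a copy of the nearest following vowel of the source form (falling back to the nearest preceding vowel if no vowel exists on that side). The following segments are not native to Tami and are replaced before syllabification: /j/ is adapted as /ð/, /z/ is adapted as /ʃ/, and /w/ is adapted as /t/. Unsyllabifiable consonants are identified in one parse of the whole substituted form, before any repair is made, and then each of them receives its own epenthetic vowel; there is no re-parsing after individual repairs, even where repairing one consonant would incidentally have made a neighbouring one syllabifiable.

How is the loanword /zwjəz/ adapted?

Substitution: /z/ → /ʃ/, /w/ → /t/, /j/ → /ð/, giving /ʃtðəʃ/.
The consonants /ʃ/, /t/ cannot be parsed into a legal (C)V(C) syllable (at most one coda consonant is licensed; onsets are limited to one consonant).
Epenthesis after each stranded consonant: /ʃ/ → /ʃə/, /t/ → /tə/.

ʃətəðəʃ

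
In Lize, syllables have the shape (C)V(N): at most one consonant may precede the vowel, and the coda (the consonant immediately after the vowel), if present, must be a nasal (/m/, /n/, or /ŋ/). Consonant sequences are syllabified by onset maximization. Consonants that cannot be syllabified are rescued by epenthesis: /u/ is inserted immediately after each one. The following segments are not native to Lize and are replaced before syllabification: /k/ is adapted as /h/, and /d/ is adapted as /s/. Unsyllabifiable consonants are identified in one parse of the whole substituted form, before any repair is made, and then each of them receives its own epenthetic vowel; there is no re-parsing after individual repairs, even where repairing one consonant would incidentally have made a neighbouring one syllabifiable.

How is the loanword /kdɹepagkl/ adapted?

husuɹepaguhulu

Substitution: /k/ → /h/, /d/ → /s/, giving /hsɹepaghl/.
Syllabifying with onset maximization leaves /h/, /s/, /g/, /h/, /l/ stranded (only a nasal (/m/, /n/, or /ŋ/) is licensed in coda position; onsets are limited to one consonant).
Epenthesis after each stranded consonant: /h/ → /hu/, /s/ → /su/, /g/ → /gu/, /h/ → /hu/, /l/ → /lu/.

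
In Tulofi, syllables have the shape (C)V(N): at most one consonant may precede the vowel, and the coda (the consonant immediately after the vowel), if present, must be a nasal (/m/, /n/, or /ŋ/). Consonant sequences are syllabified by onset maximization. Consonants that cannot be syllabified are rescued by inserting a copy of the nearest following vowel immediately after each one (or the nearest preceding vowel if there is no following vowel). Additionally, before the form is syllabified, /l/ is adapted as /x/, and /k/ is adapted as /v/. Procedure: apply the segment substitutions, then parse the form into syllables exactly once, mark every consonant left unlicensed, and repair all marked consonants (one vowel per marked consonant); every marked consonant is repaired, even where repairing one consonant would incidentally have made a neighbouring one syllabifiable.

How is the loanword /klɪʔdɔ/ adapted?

Substitution: /k/ → /v/, /l/ → /x/, giving /vxɪʔdɔ/.
The consonants /v/, /ʔ/ cannot be parsed into a legal (C)V(N) syllable (only a nasal (/m/, /n/, or /ŋ/) is licensed in coda position; onsets are limited to one consonant).
Epenthesis after each stranded consonant: /v/ → /vɪ/, /ʔ/ → /ʔɔ/.

vɪxɪʔɔdɔ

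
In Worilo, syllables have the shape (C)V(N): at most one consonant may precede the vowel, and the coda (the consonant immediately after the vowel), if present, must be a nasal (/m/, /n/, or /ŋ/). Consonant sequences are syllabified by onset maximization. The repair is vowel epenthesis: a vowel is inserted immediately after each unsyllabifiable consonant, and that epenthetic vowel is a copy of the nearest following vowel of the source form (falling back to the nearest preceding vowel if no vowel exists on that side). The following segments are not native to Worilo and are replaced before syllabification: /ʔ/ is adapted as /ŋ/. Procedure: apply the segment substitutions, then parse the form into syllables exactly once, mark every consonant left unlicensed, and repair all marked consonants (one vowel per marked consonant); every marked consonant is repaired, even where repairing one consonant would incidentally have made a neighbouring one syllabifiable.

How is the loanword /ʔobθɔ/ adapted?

ŋobɔθɔ

Substitution: /ʔ/ → /ŋ/, giving /ŋobθɔ/.
Syllabifying with onset maximization leaves /b/ stranded (only a nasal (/m/, /n/, or /ŋ/) is licensed in coda position; onsets are limited to one consonant).
Each unlicensed consonant becomes the onset of a new syllable: /b/ → /bɔ/.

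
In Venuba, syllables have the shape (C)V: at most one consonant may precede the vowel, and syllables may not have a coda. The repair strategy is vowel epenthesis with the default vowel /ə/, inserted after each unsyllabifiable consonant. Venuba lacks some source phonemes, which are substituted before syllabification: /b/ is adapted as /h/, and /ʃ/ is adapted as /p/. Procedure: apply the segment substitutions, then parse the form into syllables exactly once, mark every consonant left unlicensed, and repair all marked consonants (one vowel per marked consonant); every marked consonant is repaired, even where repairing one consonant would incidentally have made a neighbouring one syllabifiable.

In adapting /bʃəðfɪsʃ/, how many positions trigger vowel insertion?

4

After substitution the input is /hpəðfɪsp/.
The unsyllabifiable consonants are /h/, /ð/, /s/, /p/; each receives one epenthetic vowel.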